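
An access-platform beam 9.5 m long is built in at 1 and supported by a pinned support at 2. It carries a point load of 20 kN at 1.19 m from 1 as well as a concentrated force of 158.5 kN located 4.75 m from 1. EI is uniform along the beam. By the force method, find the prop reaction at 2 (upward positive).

R_2 = 49.98 kN

Take the reaction at 2 as the redundant and release it; the primary structure is a cantilever fixed at 1.
Deflection at 2 on the released cantilever, summing each load's contribution:
  point load 20 at a = 1.19: Pa²(3L − a)/(6EI) = 128.9/EI
  point load 158.5 at a = 4.75: Pa²(3L − a)/(6EI) = 14156/EI
  δ_0 = 14285/EI
Flexibility coefficient — unit upward force at 2: δ_{22} = L³/(3EI) = 285.8/EI.
The prop prevents deflection at 2: R_2 = δ_0/δ_{22} = 14285/285.8 = 49.98 kN.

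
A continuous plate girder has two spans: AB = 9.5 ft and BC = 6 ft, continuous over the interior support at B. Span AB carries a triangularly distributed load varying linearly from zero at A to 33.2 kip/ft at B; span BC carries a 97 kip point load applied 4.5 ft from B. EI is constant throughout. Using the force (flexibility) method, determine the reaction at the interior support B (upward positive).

Insert a hinge at B; M_B is the redundant, and each span becomes simply supported.
Discontinuity in slope at B on the released structure — sum the simple-span end rotations:
  span AB: triangular load, peak 33.2: w₀L³/(45EI) = 632.6/EI
  span BC: point load 97 at a = 4.5: Pab(L + b)/(6LEI) = 136.4/EI
  relative rotation θ_0 = (632.6 + 136.4)/EI = 769/EI
A unit hogging moment at B produces rotation L₁/(3EI) + L₂/(3EI) = 5.167/EI.
Compatibility: M_B·(L₁+L₂)/(3EI) = θ_0, giving M_B = 148.8 kip·ft (hogging).
Span AB, ΣM about A with M_B applied at B: R_B^{AB}·9.5 = 998.8 + 148.8, so R_B^{AB} = 120.8 kip and R_A = 157.7 − 120.8 = 36.9 kip.
Span BC, ΣM about C: R_B^{BC}·6 = 145.5 + 148.8, so R_B^{BC} = 49.06 kip and R_C = 97 − 49.06 = 47.94 kip.
R_B = 120.8 + 49.06 = 169.9 kip.

R_B = 169.9 kip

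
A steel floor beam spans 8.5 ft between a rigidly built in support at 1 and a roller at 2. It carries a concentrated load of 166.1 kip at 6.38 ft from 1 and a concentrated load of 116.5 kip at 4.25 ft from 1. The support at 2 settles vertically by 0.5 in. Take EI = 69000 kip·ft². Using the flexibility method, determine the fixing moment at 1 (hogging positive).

Release the roller at 2. Primary structure: cantilever fixed at 1.
Deflection at 2 on the released cantilever, summing each load's contribution:
  point load 166.1 at a = 6.38: Pa²(3L − a)/(6EI) = 21545/EI
  point load 116.5 at a = 4.25: Pa²(3L − a)/(6EI) = 7453/EI
  δ_0 = 28998/EI
Tip deflection under a unit load at 2: L³/(3EI) = 204.7/EI.
With EI = 69000 kip·ft²: δ_0 = 0.42026 ft and δ_{22} = 0.002967 ft/kip.
Compatibility — the beam at 2 must follow the support down by 0.04167 ft: δ_0 − R_2·δ_{22} = 0.04167, so R_2 = (0.42026 − 0.04167)/0.002967 = 127.6 kip.
Moment equilibrium about 1: M_1 = Σ(load moments about 1) − R_2·L = 1555 − 127.6×8.5 = 470.2 kip·ft.

M_1 = 470.2 kip·ft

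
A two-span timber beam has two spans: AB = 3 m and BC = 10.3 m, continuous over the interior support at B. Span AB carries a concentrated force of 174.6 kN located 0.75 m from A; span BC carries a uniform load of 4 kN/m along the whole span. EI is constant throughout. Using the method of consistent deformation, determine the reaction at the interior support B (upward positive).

Take M_B as the redundant. Released structure: two simple spans AB and BC with a hinge at B.
Discontinuity in slope at B on the released structure — sum the simple-span end rotations:
  span AB: point load 174.6 at a = 0.75: Pab(L + a)/(6LEI) = 61.38/EI
  span BC: UDL 4: wL³/(24EI) = 182.1/EI
  relative rotation θ_0 = (61.38 + 182.1)/EI = 243.5/EI
A unit hogging moment at B produces rotation L₁/(3EI) + L₂/(3EI) = 4.433/EI.
Slope continuity at B: θ_0 = M_B·4.433/EI, so M_B = 243.5/4.433 = 54.93 kN·m (hogging).
Span AB, ΣM about A with M_B applied at B: R_B^{AB}·3 = 130.9 + 54.93, so R_B^{AB} = 61.96 kN and R_A = 174.6 − 61.96 = 112.6 kN.
Span BC, ΣM about C: R_B^{BC}·10.3 = 212.2 + 54.93, so R_B^{BC} = 25.93 kN and R_C = 41.2 − 25.93 = 15.27 kN.
R_B = 61.96 + 25.93 = 87.89 kN.

R_B = 87.89 kN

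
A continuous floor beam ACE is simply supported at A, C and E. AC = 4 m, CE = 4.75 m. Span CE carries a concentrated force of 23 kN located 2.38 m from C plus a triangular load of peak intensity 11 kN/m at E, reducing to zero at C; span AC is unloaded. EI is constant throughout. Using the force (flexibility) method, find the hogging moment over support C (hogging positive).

M_C = 18.97 kN·m

Insert a hinge at C; M_C is the redundant, and each span becomes simply supported.
Rotations at C on the released spans (each span's end-slope, ×1/EI):
  span CE: point load 23 at a = 2.38: Pab(L + b)/(6LEI) = 32.41/EI
  span CE: triangular load, peak 11: 7w₀L³/(360EI) = 22.92/EI
  relative rotation θ_0 = (0 + 55.33)/EI = 55.33/EI
A unit hogging moment at C produces rotation L₁/(3EI) + L₂/(3EI) = 2.917/EI.
Compatibility: M_C·(L₁+L₂)/(3EI) = θ_0, giving M_C = 18.97 kN·m (hogging).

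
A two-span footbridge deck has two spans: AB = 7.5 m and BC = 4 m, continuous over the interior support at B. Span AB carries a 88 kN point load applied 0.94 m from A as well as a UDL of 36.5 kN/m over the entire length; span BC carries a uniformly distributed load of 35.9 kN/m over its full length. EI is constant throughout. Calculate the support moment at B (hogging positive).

M_B = 218.9 kN·m

Insert a hinge at B; M_B is the redundant, and each span becomes simply supported.
Discontinuity in slope at B on the released structure — sum the simple-span end rotations:
  span AB: point load 88 at a = 0.94: Pab(L + a)/(6LEI) = 101.8/EI
  span AB: UDL 36.5: wL³/(24EI) = 641.6/EI
  span BC: UDL 35.9: wL³/(24EI) = 95.73/EI
  relative rotation θ_0 = (743.4 + 95.73)/EI = 839.1/EI
A unit hogging moment at B produces rotation L₁/(3EI) + L₂/(3EI) = 3.833/EI.
Compatibility: M_B·(L₁+L₂)/(3EI) = θ_0, giving M_B = 218.9 kN·m (hogging).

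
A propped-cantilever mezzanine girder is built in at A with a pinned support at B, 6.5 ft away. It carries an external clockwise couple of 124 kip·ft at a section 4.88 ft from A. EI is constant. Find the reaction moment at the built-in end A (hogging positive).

M_A = -50.45 kip·ft

Take the reaction at B as the redundant and release it; the primary structure is a cantilever fixed at A.
Downward deflection at the released point B due to the loads:
  clockwise couple 124 at a = 4.88: M₀a(2L − a)/(2EI) = 2457/EI
Flexibility coefficient — unit upward force at B: δ_{BB} = L³/(3EI) = 91.54/EI.
Compatibility at B: δ_0 − R_B·δ_{BB} = 0, so R_B = 2457/91.54 = 26.84 kip.
Moment equilibrium about A: M_A = Σ(load moments about A) − R_B·L = 124 − 26.84×6.5 = -50.45 kip·ft.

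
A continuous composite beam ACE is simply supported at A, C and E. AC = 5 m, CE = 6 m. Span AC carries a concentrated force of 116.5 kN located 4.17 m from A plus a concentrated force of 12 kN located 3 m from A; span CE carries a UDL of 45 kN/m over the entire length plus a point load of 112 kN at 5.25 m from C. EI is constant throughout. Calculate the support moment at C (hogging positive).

Insert a hinge at C; M_C is the redundant, and each span becomes simply supported.
Discontinuity in slope at C on the released structure — sum the simple-span end rotations:
  span AC: point load 116.5 at a = 4.17: Pab(L + a)/(6LEI) = 123.3/EI
  span AC: point load 12 at a = 3: Pab(L + a)/(6LEI) = 19.2/EI
  span CE: UDL 45: wL³/(24EI) = 405/EI
  span CE: point load 112 at a = 5.25: Pab(L + b)/(6LEI) = 82.69/EI
  relative rotation θ_0 = (142.5 + 487.7)/EI = 630.1/EI
A unit hogging moment at C produces rotation L₁/(3EI) + L₂/(3EI) = 3.667/EI.
Compatibility: M_C·(L₁+L₂)/(3EI) = θ_0, giving M_C = 171.9 kN·m (hogging).

M_C = 171.9 kN·m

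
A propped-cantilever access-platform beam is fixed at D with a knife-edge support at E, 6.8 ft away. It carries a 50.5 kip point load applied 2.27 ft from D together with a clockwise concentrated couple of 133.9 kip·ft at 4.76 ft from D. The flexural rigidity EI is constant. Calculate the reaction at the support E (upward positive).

R_E = 34.38 kip

Take the reaction at E as the redundant and release it; the primary structure is a cantilever fixed at D.
Primary-structure tip deflection at E by superposition:
  point load 50.5 at a = 2.27: Pa²(3L − a)/(6EI) = 786.3/EI
  clockwise couple 133.9 at a = 4.76: M₀a(2L − a)/(2EI) = 2817/EI
  δ_0 = 3603/EI
Flexibility coefficient — unit upward force at E: δ_{EE} = L³/(3EI) = 104.8/EI.
The prop prevents deflection at E: R_E = δ_0/δ_{EE} = 3603/104.8 = 34.38 kip.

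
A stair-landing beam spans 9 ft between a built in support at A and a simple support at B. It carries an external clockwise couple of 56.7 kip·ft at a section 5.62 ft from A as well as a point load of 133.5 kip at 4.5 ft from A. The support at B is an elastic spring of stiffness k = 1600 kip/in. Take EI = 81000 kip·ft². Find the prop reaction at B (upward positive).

R_B = 48.99 kip

Release the roller at B. Primary structure: cantilever fixed at A.
Primary-structure tip deflection at B by superposition:
  clockwise couple 56.7 at a = 5.62: M₀a(2L − a)/(2EI) = 1972/EI
  point load 133.5 at a = 4.5: Pa²(3L − a)/(6EI) = 10138/EI
  δ_0 = 12110/EI
Tip deflection under a unit load at B: L³/(3EI) = 243/EI.
With EI = 81000 kip·ft²: δ_0 = 0.14951 ft and δ_{BB} = 0.003 ft/kip.
Compatibility — the spring shortens by R_B/k under the reaction it provides: δ_0 − R_B·δ_{BB} = R_B/k. With 1/k = 1/(1600×12) ft/kip = 0.000052 ft/kip, R_B = δ_0 / (δ_{BB} + 1/k) = 0.14951 / (0.003 + 0.000052) = 48.99 kip.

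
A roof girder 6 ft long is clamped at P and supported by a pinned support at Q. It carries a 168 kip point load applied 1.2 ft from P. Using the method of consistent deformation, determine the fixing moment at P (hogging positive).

Remove the prop at Q; the released (primary) structure is a cantilever built in at P.
Free-end deflection of the primary structure under the applied loading (downward +):
  point load 168 at a = 1.2: Pa²(3L − a)/(6EI) = 677.4/EI
Tip deflection under a unit load at Q: L³/(3EI) = 72/EI.
The prop prevents deflection at Q: R_Q = δ_0/δ_{QQ} = 677.4/72 = 9.408 kip.
Moment equilibrium about P: M_P = Σ(load moments about P) − R_Q·L = 201.6 − 9.408×6 = 145.2 kip·ft.

M_P = 145.2 kip·ft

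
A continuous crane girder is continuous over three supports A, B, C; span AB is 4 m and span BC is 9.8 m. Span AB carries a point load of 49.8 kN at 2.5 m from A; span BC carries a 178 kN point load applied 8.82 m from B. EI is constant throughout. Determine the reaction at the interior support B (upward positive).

R_B = 74.38 kN

Release continuity at B by inserting a hinge; the redundant is the internal moment M_B. The primary structure is two simply-supported spans AB and BC.
End slopes at the hinge B, treating each span as simply supported:
  span AB: point load 49.8 at a = 2.5: Pab(L + a)/(6LEI) = 50.58/EI
  span BC: point load 178 at a = 8.82: Pab(L + b)/(6LEI) = 282.1/EI
  relative rotation θ_0 = (50.58 + 282.1)/EI = 332.6/EI
A unit hogging moment at B produces rotation L₁/(3EI) + L₂/(3EI) = 4.6/EI.
Slope continuity at B: θ_0 = M_B·4.6/EI, so M_B = 332.6/4.6 = 72.31 kN·m (hogging).
Span AB, ΣM about A with M_B applied at B: R_B^{AB}·4 = 124.5 + 72.31, so R_B^{AB} = 49.2 kN and R_A = 49.8 − 49.2 = 0.5963 kN.
Span BC, ΣM about C: R_B^{BC}·9.8 = 174.4 + 72.31, so R_B^{BC} = 25.18 kN and R_C = 178 − 25.18 = 152.8 kN.
R_B = 49.2 + 25.18 = 74.38 kN.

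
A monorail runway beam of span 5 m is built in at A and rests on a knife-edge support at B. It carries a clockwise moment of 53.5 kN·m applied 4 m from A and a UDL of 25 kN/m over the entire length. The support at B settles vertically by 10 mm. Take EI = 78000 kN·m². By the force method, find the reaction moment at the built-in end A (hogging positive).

M_A = 148.2 kN·m

Take the reaction at B as the redundant and release it; the primary structure is a cantilever fixed at A.
Primary-structure tip deflection at B by superposition:
  clockwise couple 53.5 at a = 4: M₀a(2L − a)/(2EI) = 642/EI
  UDL 25: wL⁴/(8EI) = 1953/EI
  δ_0 = 2595/EI
Tip deflection under a unit load at B: L³/(3EI) = 41.67/EI.
With EI = 78000 kN·m²: δ_0 = 0.033271 m and δ_{BB} = 0.000534 m/kN.
Compatibility — the beam at B must follow the support down by 0.01 m: δ_0 − R_B·δ_{BB} = 0.01, so R_B = (0.033271 − 0.01)/0.000534 = 43.56 kN.
Moment equilibrium about A: M_A = Σ(load moments about A) − R_B·L = 366 − 43.56×5 = 148.2 kN·m.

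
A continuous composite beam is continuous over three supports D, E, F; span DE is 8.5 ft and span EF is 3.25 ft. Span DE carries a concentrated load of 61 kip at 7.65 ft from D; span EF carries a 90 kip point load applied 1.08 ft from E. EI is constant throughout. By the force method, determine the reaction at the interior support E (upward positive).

R_E = 135 kip

Take M_E as the redundant. Released structure: two simple spans DE and EF with a hinge at E.
Rotations at E on the released spans (each span's end-slope, ×1/EI):
  span DE: point load 61 at a = 7.65: Pab(L + a)/(6LEI) = 125.6/EI
  span EF: point load 90 at a = 1.08: Pab(L + b)/(6LEI) = 58.63/EI
  relative rotation θ_0 = (125.6 + 58.63)/EI = 184.2/EI
A unit hogging moment at E produces rotation L₁/(3EI) + L₂/(3EI) = 3.917/EI.
Compatibility: M_E·(L₁+L₂)/(3EI) = θ_0, giving M_E = 47.04 kip·ft (hogging).
Span DE, ΣM about D with M_E applied at E: R_E^{DE}·8.5 = 466.6 + 47.04, so R_E^{DE} = 60.43 kip and R_D = 61 − 60.43 = 0.5661 kip.
Span EF, ΣM about F: R_E^{EF}·3.25 = 195.3 + 47.04, so R_E^{EF} = 74.57 kip and R_F = 90 − 74.57 = 15.43 kip.
R_E = 60.43 + 74.57 = 135 kip.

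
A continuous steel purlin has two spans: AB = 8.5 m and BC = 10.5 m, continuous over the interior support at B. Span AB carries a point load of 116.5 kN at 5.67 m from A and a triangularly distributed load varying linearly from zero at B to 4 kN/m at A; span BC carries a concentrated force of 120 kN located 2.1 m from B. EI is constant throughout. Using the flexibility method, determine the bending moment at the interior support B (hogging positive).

Insert a hinge at B; M_B is the redundant, and each span becomes simply supported.
End slopes at the hinge B, treating each span as simply supported:
  span AB: point load 116.5 at a = 5.67: Pab(L + a)/(6LEI) = 519.4/EI
  span AB: triangular load, peak 4: 7w₀L³/(360EI) = 47.77/EI
  span BC: point load 120 at a = 2.1: Pab(L + b)/(6LEI) = 635/EI
  relative rotation θ_0 = (567.2 + 635)/EI = 1202/EI
A unit hogging moment at B produces rotation L₁/(3EI) + L₂/(3EI) = 6.333/EI.
Compatibility: M_B·(L₁+L₂)/(3EI) = θ_0, giving M_B = 189.8 kN·m (hogging).

M_B = 189.8 kN·m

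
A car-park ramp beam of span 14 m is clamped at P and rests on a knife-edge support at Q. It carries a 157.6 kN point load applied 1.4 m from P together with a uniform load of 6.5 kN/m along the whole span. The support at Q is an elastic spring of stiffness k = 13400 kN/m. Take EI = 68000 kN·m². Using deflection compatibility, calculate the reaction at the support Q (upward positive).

R_Q = 36.21 kN

Remove the prop at Q; the released (primary) structure is a cantilever built in at P.
Downward deflection at the released point Q due to the loads:
  point load 157.6 at a = 1.4: Pa²(3L − a)/(6EI) = 2090/EI
  UDL 6.5: wL⁴/(8EI) = 31213/EI
  δ_0 = 33303/EI
Tip deflection under a unit load at Q: L³/(3EI) = 914.7/EI.
With EI = 68000 kN·m²: δ_0 = 0.48975 m and δ_{QQ} = 0.013451 m/kN.
Compatibility — the spring shortens by R_Q/k under the reaction it provides: δ_0 − R_Q·δ_{QQ} = R_Q/k. With 1/k = 0.000075 m/kN, R_Q = δ_0 / (δ_{QQ} + 1/k) = 0.48975 / (0.013451 + 0.000075) = 36.21 kN.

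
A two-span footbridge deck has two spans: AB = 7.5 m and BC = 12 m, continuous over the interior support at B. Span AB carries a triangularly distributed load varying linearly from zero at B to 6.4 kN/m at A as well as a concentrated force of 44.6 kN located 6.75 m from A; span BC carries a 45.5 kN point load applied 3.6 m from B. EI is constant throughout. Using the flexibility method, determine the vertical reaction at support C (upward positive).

Insert a hinge at B; M_B is the redundant, and each span becomes simply supported.
Rotations at B on the released spans (each span's end-slope, ×1/EI):
  span AB: triangular load, peak 6.4: 7w₀L³/(360EI) = 52.5/EI
  span AB: point load 44.6 at a = 6.75: Pab(L + a)/(6LEI) = 71.5/EI
  span BC: point load 45.5 at a = 3.6: Pab(L + b)/(6LEI) = 389.8/EI
  relative rotation θ_0 = (124 + 389.8)/EI = 513.8/EI
A unit hogging moment at B produces rotation L₁/(3EI) + L₂/(3EI) = 6.5/EI.
Slope continuity at B: θ_0 = M_B·6.5/EI, so M_B = 513.8/6.5 = 79.05 kN·m (hogging).
Span BC, ΣM about C: R_B^{BC}·12 = 382.2 + 79.05, so R_B^{BC} = 38.44 kN and R_C = 45.5 − 38.44 = 7.062 kN.

R_C = 7.062 kN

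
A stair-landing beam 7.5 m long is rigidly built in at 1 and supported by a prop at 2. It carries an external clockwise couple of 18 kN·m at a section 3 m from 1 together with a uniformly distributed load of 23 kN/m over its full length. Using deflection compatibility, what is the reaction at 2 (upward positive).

Choose R_2 as the redundant. The primary structure is the cantilever fixed at 1.
Deflection at 2 on the released cantilever, summing each load's contribution:
  clockwise couple 18 at a = 3: M₀a(2L − a)/(2EI) = 324/EI
  UDL 23: wL⁴/(8EI) = 9097/EI
  δ_0 = 9421/EI
Tip deflection under a unit load at 2: L³/(3EI) = 140.6/EI.
The prop prevents deflection at 2: R_2 = δ_0/δ_{22} = 9421/140.6 = 66.99 kN.

R_2 = 66.99 kN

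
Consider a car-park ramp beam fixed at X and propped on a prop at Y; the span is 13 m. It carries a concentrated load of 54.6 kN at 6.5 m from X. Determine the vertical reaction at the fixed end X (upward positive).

Take the reaction at Y as the redundant and release it; the primary structure is a cantilever fixed at X.
Primary-structure tip deflection at Y by superposition:
  point load 54.6 at a = 6.5: Pa²(3L − a)/(6EI) = 12495/EI
Flexibility coefficient — unit upward force at Y: δ_{YY} = L³/(3EI) = 732.3/EI.
Compatibility at Y: δ_0 − R_Y·δ_{YY} = 0, so R_Y = 12495/732.3 = 17.06 kN.
Vertical equilibrium: R_X = ΣP − R_Y = 54.6 − 17.06 = 37.54 kN.

R_X = 37.54 kN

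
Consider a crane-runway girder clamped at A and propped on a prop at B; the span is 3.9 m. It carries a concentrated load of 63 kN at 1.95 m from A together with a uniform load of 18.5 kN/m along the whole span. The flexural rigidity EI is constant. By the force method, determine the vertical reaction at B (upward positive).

R_B = 46.74 kN

Release the roller at B. Primary structure: cantilever fixed at A.
Downward deflection at the released point B due to the loads:
  point load 63 at a = 1.95: Pa²(3L − a)/(6EI) = 389.3/EI
  UDL 18.5: wL⁴/(8EI) = 535/EI
  δ_0 = 924.3/EI
Tip deflection under a unit load at B: L³/(3EI) = 19.77/EI.
The prop prevents deflection at B: R_B = δ_0/δ_{BB} = 924.3/19.77 = 46.74 kN.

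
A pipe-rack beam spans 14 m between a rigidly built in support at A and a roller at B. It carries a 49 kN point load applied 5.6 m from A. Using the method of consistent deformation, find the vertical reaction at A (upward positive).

Release the roller at B. Primary structure: cantilever fixed at A.
Deflection at B on the released cantilever, summing each load's contribution:
  point load 49 at a = 5.6: Pa²(3L − a)/(6EI) = 9322/EI
Tip deflection under a unit load at B: L³/(3EI) = 914.7/EI.
Compatibility at B: δ_0 − R_B·δ_{BB} = 0, so R_B = 9322/914.7 = 10.19 kN.
Vertical equilibrium: R_A = ΣP − R_B = 49 − 10.19 = 38.81 kN.

R_A = 38.81 kN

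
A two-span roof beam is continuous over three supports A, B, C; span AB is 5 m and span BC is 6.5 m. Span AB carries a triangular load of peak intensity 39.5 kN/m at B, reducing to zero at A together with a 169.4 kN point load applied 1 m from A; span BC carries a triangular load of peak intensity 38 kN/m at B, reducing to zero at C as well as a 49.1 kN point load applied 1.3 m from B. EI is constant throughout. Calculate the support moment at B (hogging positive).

M_B = 150.4 kN·m

Release continuity at B by inserting a hinge; the redundant is the internal moment M_B. The primary structure is two simply-supported spans AB and BC.
Discontinuity in slope at B on the released structure — sum the simple-span end rotations:
  span AB: triangular load, peak 39.5: w₀L³/(45EI) = 109.7/EI
  span AB: point load 169.4 at a = 1: Pab(L + a)/(6LEI) = 135.5/EI
  span BC: triangular load, peak 38: w₀L³/(45EI) = 231.9/EI
  span BC: point load 49.1 at a = 1.3: Pab(L + b)/(6LEI) = 99.57/EI
  relative rotation θ_0 = (245.2 + 331.5)/EI = 576.7/EI
A unit hogging moment at B produces rotation L₁/(3EI) + L₂/(3EI) = 3.833/EI.
Slope continuity at B: θ_0 = M_B·3.833/EI, so M_B = 576.7/3.833 = 150.4 kN·m (hogging).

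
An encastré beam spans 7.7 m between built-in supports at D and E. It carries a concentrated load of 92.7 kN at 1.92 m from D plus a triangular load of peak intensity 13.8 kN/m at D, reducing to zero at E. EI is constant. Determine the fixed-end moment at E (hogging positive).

Release both end moments; the primary structure is a simply-supported span DE with redundants M_D and M_E.
On the primary (simply-supported) span, the end slopes from the loading are:
  at D: point load 92.7 at a = 1.92: Pab(L + b)/(6LEI) = 300.2/EI
  at E: point load 92.7 at a = 1.92: Pab(L + a)/(6LEI) = 214.2/EI
  at D: triangular load, peak 13.8: w₀L³/(45EI) = 140/EI
  at E: triangular load, peak 13.8: 7w₀L³/(360EI) = 122.5/EI
  θ_D0 = 440.2/EI,  θ_E0 = 336.7/EI
Flexibility coefficients: a unit moment at one end gives L/(3EI) there and L/(6EI) at the far end, so f₁₁ = f₂₂ = 2.567/EI and f₁₂ = f₂₁ = 1.283/EI.
Compatibility — zero rotation at each built-in end:
  2.567 M_D + 1.283 M_E = 440.2
  1.283 M_D + 2.567 M_E = 336.7
Solving the pair gives M_D = 141.2 kN·m and M_E = 60.59 kN·m (hogging).

M_E = 60.59 kN·m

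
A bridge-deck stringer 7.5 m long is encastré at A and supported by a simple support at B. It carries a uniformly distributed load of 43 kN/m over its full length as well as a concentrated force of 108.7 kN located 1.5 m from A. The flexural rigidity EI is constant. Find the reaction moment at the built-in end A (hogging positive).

M_A = 419.7 kN·m

Take the reaction at B as the redundant and release it; the primary structure is a cantilever fixed at A.
Deflection at B on the released cantilever, summing each load's contribution:
  UDL 43: wL⁴/(8EI) = 17007/EI
  point load 108.7 at a = 1.5: Pa²(3L − a)/(6EI) = 856/EI
  δ_0 = 17863/EI
Tip deflection under a unit load at B: L³/(3EI) = 140.6/EI.
Compatibility at B: δ_0 − R_B·δ_{BB} = 0, so R_B = 17863/140.6 = 127 kN.
Moment equilibrium about A: M_A = Σ(load moments about A) − R_B·L = 1372 − 127×7.5 = 419.7 kN·m.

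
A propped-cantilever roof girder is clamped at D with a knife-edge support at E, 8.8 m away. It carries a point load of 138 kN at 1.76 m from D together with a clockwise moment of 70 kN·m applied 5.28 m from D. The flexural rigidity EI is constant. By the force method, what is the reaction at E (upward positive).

Choose R_E as the redundant. The primary structure is the cantilever fixed at D.
Downward deflection at the released point E due to the loads:
  point load 138 at a = 1.76: Pa²(3L − a)/(6EI) = 1755/EI
  clockwise couple 70 at a = 5.28: M₀a(2L − a)/(2EI) = 2277/EI
  δ_0 = 4032/EI
Flexibility coefficient — unit upward force at E: δ_{EE} = L³/(3EI) = 227.2/EI.
Compatibility at E: δ_0 − R_E·δ_{EE} = 0, so R_E = 4032/227.2 = 17.75 kN.

R_E = 17.75 kN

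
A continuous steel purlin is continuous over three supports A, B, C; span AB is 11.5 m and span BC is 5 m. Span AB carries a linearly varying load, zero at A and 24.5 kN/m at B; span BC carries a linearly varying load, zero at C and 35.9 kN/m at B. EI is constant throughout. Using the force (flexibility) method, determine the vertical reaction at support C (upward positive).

Release continuity at B by inserting a hinge; the redundant is the internal moment M_B. The primary structure is two simply-supported spans AB and BC.
End slopes at the hinge B, treating each span as simply supported:
  span AB: triangular load, peak 24.5: w₀L³/(45EI) = 828/EI
  span BC: triangular load, peak 35.9: w₀L³/(45EI) = 99.72/EI
  relative rotation θ_0 = (828 + 99.72)/EI = 927.8/EI
A unit hogging moment at B produces rotation L₁/(3EI) + L₂/(3EI) = 5.5/EI.
Slope continuity at B: θ_0 = M_B·5.5/EI, so M_B = 927.8/5.5 = 168.7 kN·m (hogging).
Span BC, ΣM about C: R_B^{BC}·5 = 299.2 + 168.7, so R_B^{BC} = 93.57 kN and R_C = 89.75 − 93.57 = -3.82 kN.

R_C = -3.82 kN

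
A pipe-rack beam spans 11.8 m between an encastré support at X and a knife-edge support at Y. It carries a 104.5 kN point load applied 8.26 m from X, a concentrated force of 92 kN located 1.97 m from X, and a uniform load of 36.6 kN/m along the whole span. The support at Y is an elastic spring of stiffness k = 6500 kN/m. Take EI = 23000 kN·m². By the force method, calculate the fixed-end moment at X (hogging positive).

Take the reaction at Y as the redundant and release it; the primary structure is a cantilever fixed at X.
Free-end deflection of the primary structure under the applied loading (downward +):
  point load 104.5 at a = 8.26: Pa²(3L − a)/(6EI) = 32250/EI
  point load 92 at a = 1.97: Pa²(3L − a)/(6EI) = 1989/EI
  UDL 36.6: wL⁴/(8EI) = 88699/EI
  δ_0 = 122939/EI
Tip deflection under a unit load at Y: L³/(3EI) = 547.7/EI.
With EI = 23000 kN·m²: δ_0 = 5.3452 m and δ_{YY} = 0.023812 m/kN.
Compatibility — the spring shortens by R_Y/k under the reaction it provides: δ_0 − R_Y·δ_{YY} = R_Y/k. With 1/k = 0.000154 m/kN, R_Y = δ_0 / (δ_{YY} + 1/k) = 5.3452 / (0.023812 + 0.000154) = 223 kN.
Moment equilibrium about X: M_X = Σ(load moments about X) − R_Y·L = 3593 − 223×11.8 = 960.7 kN·m.

M_X = 960.7 kN·m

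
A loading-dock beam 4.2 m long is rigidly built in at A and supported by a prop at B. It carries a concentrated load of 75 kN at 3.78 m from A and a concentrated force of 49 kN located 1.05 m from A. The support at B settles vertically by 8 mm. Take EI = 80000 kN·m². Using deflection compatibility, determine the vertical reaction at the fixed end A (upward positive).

R_A = 81.92 kN

Release the roller at B. Primary structure: cantilever fixed at A.
Free-end deflection of the primary structure under the applied loading (downward +):
  point load 75 at a = 3.78: Pa²(3L − a)/(6EI) = 1575/EI
  point load 49 at a = 1.05: Pa²(3L − a)/(6EI) = 104/EI
  δ_0 = 1679/EI
Flexibility coefficient — unit upward force at B: δ_{BB} = L³/(3EI) = 24.7/EI.
With EI = 80000 kN·m²: δ_0 = 0.020991 m and δ_{BB} = 0.000309 m/kN.
Compatibility — the beam at B must follow the support down by 0.008 m: δ_0 − R_B·δ_{BB} = 0.008, so R_B = (0.020991 − 0.008)/0.000309 = 42.08 kN.
Vertical equilibrium: R_A = ΣP − R_B = 124 − 42.08 = 81.92 kN.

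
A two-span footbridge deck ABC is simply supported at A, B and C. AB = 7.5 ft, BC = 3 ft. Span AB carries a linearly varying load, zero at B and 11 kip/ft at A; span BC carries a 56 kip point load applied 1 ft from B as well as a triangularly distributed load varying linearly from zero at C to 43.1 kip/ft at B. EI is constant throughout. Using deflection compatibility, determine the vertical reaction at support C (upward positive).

R_C = 26.2 kip

Release continuity at B by inserting a hinge; the redundant is the internal moment M_B. The primary structure is two simply-supported spans AB and BC.
End slopes at the hinge B, treating each span as simply supported:
  span AB: triangular load, peak 11: 7w₀L³/(360EI) = 90.23/EI
  span BC: point load 56 at a = 1: Pab(L + b)/(6LEI) = 31.11/EI
  span BC: triangular load, peak 43.1: w₀L³/(45EI) = 25.86/EI
  relative rotation θ_0 = (90.23 + 56.97)/EI = 147.2/EI
A unit hogging moment at B produces rotation L₁/(3EI) + L₂/(3EI) = 3.5/EI.
Slope continuity at B: θ_0 = M_B·3.5/EI, so M_B = 147.2/3.5 = 42.06 kip·ft (hogging).
Span BC, ΣM about C: R_B^{BC}·3 = 241.3 + 42.06, so R_B^{BC} = 94.45 kip and R_C = 120.7 − 94.45 = 26.2 kip.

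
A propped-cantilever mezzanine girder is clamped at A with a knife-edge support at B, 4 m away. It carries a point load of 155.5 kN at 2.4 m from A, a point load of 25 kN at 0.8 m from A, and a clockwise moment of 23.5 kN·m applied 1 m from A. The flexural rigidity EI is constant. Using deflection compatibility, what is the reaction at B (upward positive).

R_B = 72.43 kN

Choose R_B as the redundant. The primary structure is the cantilever fixed at A.
Downward deflection at the released point B due to the loads:
  point load 155.5 at a = 2.4: Pa²(3L − a)/(6EI) = 1433/EI
  point load 25 at a = 0.8: Pa²(3L − a)/(6EI) = 29.87/EI
  clockwise couple 23.5 at a = 1: M₀a(2L − a)/(2EI) = 82.25/EI
  δ_0 = 1545/EI
Flexibility coefficient — unit upward force at B: δ_{BB} = L³/(3EI) = 21.33/EI.
The prop prevents deflection at B: R_B = δ_0/δ_{BB} = 1545/21.33 = 72.43 kN.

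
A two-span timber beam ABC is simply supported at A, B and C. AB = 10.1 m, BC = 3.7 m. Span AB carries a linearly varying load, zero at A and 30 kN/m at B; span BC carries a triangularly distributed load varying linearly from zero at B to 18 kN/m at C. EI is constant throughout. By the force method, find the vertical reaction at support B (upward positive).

R_B = 168.7 kN

Release continuity at B by inserting a hinge; the redundant is the internal moment M_B. The primary structure is two simply-supported spans AB and BC.
Discontinuity in slope at B on the released structure — sum the simple-span end rotations:
  span AB: triangular load, peak 30: w₀L³/(45EI) = 686.9/EI
  span BC: triangular load, peak 18: 7w₀L³/(360EI) = 17.73/EI
  relative rotation θ_0 = (686.9 + 17.73)/EI = 704.6/EI
A unit hogging moment at B produces rotation L₁/(3EI) + L₂/(3EI) = 4.6/EI.
Slope continuity at B: θ_0 = M_B·4.6/EI, so M_B = 704.6/4.6 = 153.2 kN·m (hogging).
Span AB, ΣM about A with M_B applied at B: R_B^{AB}·10.1 = 1020 + 153.2, so R_B^{AB} = 116.2 kN and R_A = 151.5 − 116.2 = 35.33 kN.
Span BC, ΣM about C: R_B^{BC}·3.7 = 41.07 + 153.2, so R_B^{BC} = 52.5 kN and R_C = 33.3 − 52.5 = -19.2 kN.
R_B = 116.2 + 52.5 = 168.7 kN.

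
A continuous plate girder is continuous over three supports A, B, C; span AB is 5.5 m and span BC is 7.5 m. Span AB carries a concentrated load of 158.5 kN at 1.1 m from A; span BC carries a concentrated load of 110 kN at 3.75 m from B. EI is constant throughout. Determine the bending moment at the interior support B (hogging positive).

M_B = 124.6 kN·m

Release continuity at B by inserting a hinge; the redundant is the internal moment M_B. The primary structure is two simply-supported spans AB and BC.
Discontinuity in slope at B on the released structure — sum the simple-span end rotations:
  span AB: point load 158.5 at a = 1.1: Pab(L + a)/(6LEI) = 153.4/EI
  span BC: point load 110 at a = 3.75: Pab(L + b)/(6LEI) = 386.7/EI
  relative rotation θ_0 = (153.4 + 386.7)/EI = 540.1/EI
A unit hogging moment at B produces rotation L₁/(3EI) + L₂/(3EI) = 4.333/EI.
Slope continuity at B: θ_0 = M_B·4.333/EI, so M_B = 540.1/4.333 = 124.6 kN·m (hogging).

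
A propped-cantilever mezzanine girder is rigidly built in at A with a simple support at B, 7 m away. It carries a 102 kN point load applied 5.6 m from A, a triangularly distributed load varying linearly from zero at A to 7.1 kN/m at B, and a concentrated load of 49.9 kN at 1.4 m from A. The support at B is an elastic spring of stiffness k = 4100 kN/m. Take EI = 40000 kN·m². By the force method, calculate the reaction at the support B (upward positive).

R_B = 81.33 kN

Release the roller at B. Primary structure: cantilever fixed at A.
Primary-structure tip deflection at B by superposition:
  point load 102 at a = 5.6: Pa²(3L − a)/(6EI) = 8210/EI
  triangular load, peak 7.1 at the free end: 11w₀L⁴/(120EI) = 1563/EI
  point load 49.9 at a = 1.4: Pa²(3L − a)/(6EI) = 319.5/EI
  δ_0 = 10092/EI
Tip deflection under a unit load at B: L³/(3EI) = 114.3/EI.
With EI = 40000 kN·m²: δ_0 = 0.2523 m and δ_{BB} = 0.002858 m/kN.
Compatibility — the spring shortens by R_B/k under the reaction it provides: δ_0 − R_B·δ_{BB} = R_B/k. With 1/k = 0.000244 m/kN, R_B = δ_0 / (δ_{BB} + 1/k) = 0.2523 / (0.002858 + 0.000244) = 81.33 kN.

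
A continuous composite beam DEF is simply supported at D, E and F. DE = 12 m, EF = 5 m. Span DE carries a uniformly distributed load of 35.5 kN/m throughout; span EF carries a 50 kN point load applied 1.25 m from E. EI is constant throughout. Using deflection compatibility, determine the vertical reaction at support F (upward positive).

Release continuity at E by inserting a hinge; the redundant is the internal moment M_E. The primary structure is two simply-supported spans DE and EF.
Rotations at E on the released spans (each span's end-slope, ×1/EI):
  span DE: UDL 35.5: wL³/(24EI) = 2556/EI
  span EF: point load 50 at a = 1.25: Pab(L + b)/(6LEI) = 68.36/EI
  relative rotation θ_0 = (2556 + 68.36)/EI = 2624/EI
A unit hogging moment at E produces rotation L₁/(3EI) + L₂/(3EI) = 5.667/EI.
Compatibility: M_E·(L₁+L₂)/(3EI) = θ_0, giving M_E = 463.1 kN·m (hogging).
Span EF, ΣM about F: R_E^{EF}·5 = 187.5 + 463.1, so R_E^{EF} = 130.1 kN and R_F = 50 − 130.1 = -80.12 kN.

R_F = -80.12 kN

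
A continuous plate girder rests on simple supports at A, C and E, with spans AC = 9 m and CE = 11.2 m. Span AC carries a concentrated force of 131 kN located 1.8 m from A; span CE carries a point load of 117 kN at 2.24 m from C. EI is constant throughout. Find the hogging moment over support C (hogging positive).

M_C = 155.1 kN·m

Insert a hinge at C; M_C is the redundant, and each span becomes simply supported.
End slopes at the hinge C, treating each span as simply supported:
  span AC: point load 131 at a = 1.8: Pab(L + a)/(6LEI) = 339.6/EI
  span CE: point load 117 at a = 2.24: Pab(L + b)/(6LEI) = 704.5/EI
  relative rotation θ_0 = (339.6 + 704.5)/EI = 1044/EI
A unit hogging moment at C produces rotation L₁/(3EI) + L₂/(3EI) = 6.733/EI.
Compatibility: M_C·(L₁+L₂)/(3EI) = θ_0, giving M_C = 155.1 kN·m (hogging).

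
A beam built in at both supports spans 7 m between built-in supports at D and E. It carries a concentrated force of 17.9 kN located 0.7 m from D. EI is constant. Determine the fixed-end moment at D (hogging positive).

Release both end moments; the primary structure is a simply-supported span DE with redundants M_D and M_E.
End rotations of the released simple span under the applied load (×1/EI):
  at D: point load 17.9 at a = 0.7: Pab(L + b)/(6LEI) = 25/EI
  at E: point load 17.9 at a = 0.7: Pab(L + a)/(6LEI) = 14.47/EI
  θ_D0 = 25/EI,  θ_E0 = 14.47/EI
Flexibility coefficients: a unit moment at one end gives L/(3EI) there and L/(6EI) at the far end, so f₁₁ = f₂₂ = 2.333/EI and f₁₂ = f₂₁ = 1.167/EI.
Compatibility — zero rotation at each built-in end:
  2.333 M_D + 1.167 M_E = 25
  1.167 M_D + 2.333 M_E = 14.47
Solving the pair gives M_D = 10.15 kN·m and M_E = 1.128 kN·m (hogging).

M_D = 10.15 kN·m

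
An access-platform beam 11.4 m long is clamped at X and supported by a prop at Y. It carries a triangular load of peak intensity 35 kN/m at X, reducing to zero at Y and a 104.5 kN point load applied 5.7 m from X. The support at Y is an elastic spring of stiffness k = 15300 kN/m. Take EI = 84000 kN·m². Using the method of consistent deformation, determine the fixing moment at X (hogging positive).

Release the roller at Y. Primary structure: cantilever fixed at X.
Downward deflection at the released point Y due to the loads:
  triangular load, peak 35 at the fixed end: w₀L⁴/(30EI) = 19705/EI
  point load 104.5 at a = 5.7: Pa²(3L − a)/(6EI) = 16127/EI
  δ_0 = 35832/EI
Tip deflection under a unit load at Y: L³/(3EI) = 493.8/EI.
With EI = 84000 kN·m²: δ_0 = 0.42657 m and δ_{YY} = 0.005879 m/kN.
Compatibility — the spring shortens by R_Y/k under the reaction it provides: δ_0 − R_Y·δ_{YY} = R_Y/k. With 1/k = 0.000065 m/kN, R_Y = δ_0 / (δ_{YY} + 1/k) = 0.42657 / (0.005879 + 0.000065) = 71.76 kN.
Moment equilibrium about X: M_X = Σ(load moments about X) − R_Y·L = 1354 − 71.76×11.4 = 535.7 kN·m.

M_X = 535.7 kN·m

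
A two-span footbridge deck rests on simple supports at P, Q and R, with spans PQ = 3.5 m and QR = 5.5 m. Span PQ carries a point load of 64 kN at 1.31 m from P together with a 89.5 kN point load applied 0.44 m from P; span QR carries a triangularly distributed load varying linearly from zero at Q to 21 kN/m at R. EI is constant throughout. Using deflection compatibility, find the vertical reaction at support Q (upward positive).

Take M_Q as the redundant. Released structure: two simple spans PQ and QR with a hinge at Q.
Rotations at Q on the released spans (each span's end-slope, ×1/EI):
  span PQ: point load 64 at a = 1.31: Pab(L + a)/(6LEI) = 42.06/EI
  span PQ: point load 89.5 at a = 0.44: Pab(L + a)/(6LEI) = 22.61/EI
  span QR: triangular load, peak 21: 7w₀L³/(360EI) = 67.94/EI
  relative rotation θ_0 = (64.66 + 67.94)/EI = 132.6/EI
A unit hogging moment at Q produces rotation L₁/(3EI) + L₂/(3EI) = 3/EI.
Compatibility: M_Q·(L₁+L₂)/(3EI) = θ_0, giving M_Q = 44.2 kN·m (hogging).
Span PQ, ΣM about P with M_Q applied at Q: R_Q^{PQ}·3.5 = 123.2 + 44.2, so R_Q^{PQ} = 47.83 kN and R_P = 153.5 − 47.83 = 105.7 kN.
Span QR, ΣM about R: R_Q^{QR}·5.5 = 105.9 + 44.2, so R_Q^{QR} = 27.29 kN and R_R = 57.75 − 27.29 = 30.46 kN.
R_Q = 47.83 + 27.29 = 75.12 kN.

R_Q = 75.12 kN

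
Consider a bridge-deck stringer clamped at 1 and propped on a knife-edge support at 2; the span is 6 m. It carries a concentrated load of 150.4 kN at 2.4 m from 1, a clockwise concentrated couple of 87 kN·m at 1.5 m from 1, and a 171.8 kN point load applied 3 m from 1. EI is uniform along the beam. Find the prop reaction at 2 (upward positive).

Release the roller at 2. Primary structure: cantilever fixed at 1.
Downward deflection at the released point 2 due to the loads:
  point load 150.4 at a = 2.4: Pa²(3L − a)/(6EI) = 2252/EI
  clockwise couple 87 at a = 1.5: M₀a(2L − a)/(2EI) = 685.1/EI
  point load 171.8 at a = 3: Pa²(3L − a)/(6EI) = 3866/EI
  δ_0 = 6803/EI
Tip deflection under a unit load at 2: L³/(3EI) = 72/EI.
Compatibility at 2: δ_0 − R_2·δ_{22} = 0, so R_2 = 6803/72 = 94.49 kN.

R_2 = 94.49 kN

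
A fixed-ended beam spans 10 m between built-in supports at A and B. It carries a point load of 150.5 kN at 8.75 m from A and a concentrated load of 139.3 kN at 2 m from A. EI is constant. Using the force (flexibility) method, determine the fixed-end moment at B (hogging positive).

M_B = 188.6 kN·m

Take the two fixed-end moments M_A, M_B as redundants; the released structure is the simple span AB.
On the primary (simply-supported) span, the end slopes from the loading are:
  at A: point load 150.5 at a = 8.75: Pab(L + b)/(6LEI) = 308.6/EI
  at B: point load 150.5 at a = 8.75: Pab(L + a)/(6LEI) = 514.4/EI
  at A: point load 139.3 at a = 2: Pab(L + b)/(6LEI) = 668.6/EI
  at B: point load 139.3 at a = 2: Pab(L + a)/(6LEI) = 445.8/EI
  θ_A0 = 977.3/EI,  θ_B0 = 960.2/EI
Flexibility coefficients: a unit moment at one end gives L/(3EI) there and L/(6EI) at the far end, so f₁₁ = f₂₂ = 3.333/EI and f₁₂ = f₂₁ = 1.667/EI.
Compatibility — zero rotation at each built-in end:
  3.333 M_A + 1.667 M_B = 977.3
  1.667 M_A + 3.333 M_B = 960.2
Solving the pair gives M_A = 198.9 kN·m and M_B = 188.6 kN·m (hogging).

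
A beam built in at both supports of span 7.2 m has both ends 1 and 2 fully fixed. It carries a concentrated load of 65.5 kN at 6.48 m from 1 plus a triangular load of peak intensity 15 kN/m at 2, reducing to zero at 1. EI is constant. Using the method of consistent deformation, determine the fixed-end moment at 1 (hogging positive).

M_1 = 30.16 kN·m

Release both end moments; the primary structure is a simply-supported span 12 with redundants M_1 and M_2.
On the primary (simply-supported) span, the end slopes from the loading are:
  at 1: point load 65.5 at a = 6.48: Pab(L + b)/(6LEI) = 56.03/EI
  at 2: point load 65.5 at a = 6.48: Pab(L + a)/(6LEI) = 96.77/EI
  at 1: triangular load, peak 15: 7w₀L³/(360EI) = 108.9/EI
  at 2: triangular load, peak 15: w₀L³/(45EI) = 124.4/EI
  θ_10 = 164.9/EI,  θ_20 = 221.2/EI
Flexibility coefficients: a unit moment at one end gives L/(3EI) there and L/(6EI) at the far end, so f₁₁ = f₂₂ = 2.4/EI and f₁₂ = f₂₁ = 1.2/EI.
Compatibility — zero rotation at each built-in end:
  2.4 M_1 + 1.2 M_2 = 164.9
  1.2 M_1 + 2.4 M_2 = 221.2
Solving the pair gives M_1 = 30.16 kN·m and M_2 = 77.08 kN·m (hogging).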